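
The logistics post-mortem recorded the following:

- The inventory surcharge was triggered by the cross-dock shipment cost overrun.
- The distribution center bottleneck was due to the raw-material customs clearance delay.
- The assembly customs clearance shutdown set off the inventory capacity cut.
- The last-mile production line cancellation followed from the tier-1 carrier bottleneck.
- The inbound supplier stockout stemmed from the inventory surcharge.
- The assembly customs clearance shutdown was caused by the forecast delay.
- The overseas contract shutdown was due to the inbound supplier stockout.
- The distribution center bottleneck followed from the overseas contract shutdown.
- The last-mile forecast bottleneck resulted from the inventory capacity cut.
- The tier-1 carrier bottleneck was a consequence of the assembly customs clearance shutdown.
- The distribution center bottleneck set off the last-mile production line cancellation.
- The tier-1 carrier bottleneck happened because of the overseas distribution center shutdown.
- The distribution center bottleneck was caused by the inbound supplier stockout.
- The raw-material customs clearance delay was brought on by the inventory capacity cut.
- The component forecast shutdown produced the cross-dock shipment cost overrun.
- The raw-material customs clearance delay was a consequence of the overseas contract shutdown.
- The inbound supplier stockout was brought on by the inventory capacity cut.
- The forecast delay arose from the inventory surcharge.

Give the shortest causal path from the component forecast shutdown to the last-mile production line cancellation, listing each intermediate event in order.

the component forecast shutdown → the cross-dock shipment cost overrun
the cross-dock shipment cost overrun → the inventory surcharge
the inventory surcharge → the inbound supplier stockout
the inbound supplier stockout → the distribution center bottleneck
the distribution center bottleneck → the last-mile production line cancellation
Length: 5 steps.

the component forecast shutdown → the cross-dock shipment cost overrun → the inventory surcharge → the inbound supplier stockout → the distribution center bottleneck → the last-mile production line cancellation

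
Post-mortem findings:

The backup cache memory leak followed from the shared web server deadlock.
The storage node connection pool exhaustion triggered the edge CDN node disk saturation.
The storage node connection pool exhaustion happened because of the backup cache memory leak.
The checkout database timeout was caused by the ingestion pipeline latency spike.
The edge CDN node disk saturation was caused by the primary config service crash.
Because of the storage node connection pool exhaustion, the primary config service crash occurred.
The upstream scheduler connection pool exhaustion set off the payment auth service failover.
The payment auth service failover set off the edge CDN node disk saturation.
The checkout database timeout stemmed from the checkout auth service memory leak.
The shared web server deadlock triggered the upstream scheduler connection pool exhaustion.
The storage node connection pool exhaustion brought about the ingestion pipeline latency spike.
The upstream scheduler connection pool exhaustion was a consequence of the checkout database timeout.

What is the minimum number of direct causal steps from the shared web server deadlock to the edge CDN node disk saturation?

3

Shortest chain: the shared web server deadlock → the backup cache memory leak → the storage node connection pool exhaustion → the edge CDN node disk saturation.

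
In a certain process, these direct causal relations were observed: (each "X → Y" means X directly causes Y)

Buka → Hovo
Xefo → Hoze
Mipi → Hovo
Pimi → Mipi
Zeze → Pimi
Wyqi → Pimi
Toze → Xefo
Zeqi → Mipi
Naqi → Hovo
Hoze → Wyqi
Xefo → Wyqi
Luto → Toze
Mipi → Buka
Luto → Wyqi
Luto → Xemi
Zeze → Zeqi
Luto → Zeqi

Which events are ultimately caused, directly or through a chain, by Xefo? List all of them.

Buka, Hovo, Hoze, Mipi, Pimi, Wyqi

Direct effects: Hoze, Wyqi.
2 steps out: Pimi.
3 steps out: Mipi.
4 steps out: Buka, Hovo.
Not reachable from it: Zeze, Luto, Xemi, Toze, Zeqi, Naqi.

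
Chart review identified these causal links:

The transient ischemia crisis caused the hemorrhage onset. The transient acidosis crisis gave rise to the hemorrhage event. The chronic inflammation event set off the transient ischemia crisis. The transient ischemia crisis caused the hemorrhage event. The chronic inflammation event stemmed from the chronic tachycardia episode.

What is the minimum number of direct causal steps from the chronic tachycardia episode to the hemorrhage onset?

Shortest chain: the chronic tachycardia episode → the chronic inflammation event → the transient ischemia crisis → the hemorrhage onset.

3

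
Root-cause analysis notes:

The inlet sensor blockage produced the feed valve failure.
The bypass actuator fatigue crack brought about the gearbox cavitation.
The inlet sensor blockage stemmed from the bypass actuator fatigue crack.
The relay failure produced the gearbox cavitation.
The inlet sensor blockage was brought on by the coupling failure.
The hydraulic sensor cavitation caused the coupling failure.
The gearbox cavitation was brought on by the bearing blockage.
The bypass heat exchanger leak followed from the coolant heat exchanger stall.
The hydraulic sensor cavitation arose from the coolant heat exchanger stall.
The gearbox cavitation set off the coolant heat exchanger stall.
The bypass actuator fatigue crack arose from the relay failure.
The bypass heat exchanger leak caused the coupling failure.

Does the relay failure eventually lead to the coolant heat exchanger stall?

There is a causal chain: the relay failure → the gearbox cavitation → the coolant heat exchanger stall.

Yes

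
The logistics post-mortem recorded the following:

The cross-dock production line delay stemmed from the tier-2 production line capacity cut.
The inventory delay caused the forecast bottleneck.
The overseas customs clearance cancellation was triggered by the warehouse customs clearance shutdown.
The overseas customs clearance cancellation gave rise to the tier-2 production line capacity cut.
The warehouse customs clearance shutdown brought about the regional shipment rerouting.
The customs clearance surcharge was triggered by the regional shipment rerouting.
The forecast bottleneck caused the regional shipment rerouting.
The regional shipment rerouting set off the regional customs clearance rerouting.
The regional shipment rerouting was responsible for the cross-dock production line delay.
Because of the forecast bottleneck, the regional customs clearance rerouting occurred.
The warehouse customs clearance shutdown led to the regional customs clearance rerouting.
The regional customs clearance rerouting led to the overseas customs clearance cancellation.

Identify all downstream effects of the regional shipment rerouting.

the cross-dock production line delay, the customs clearance surcharge, the overseas customs clearance cancellation, the regional customs clearance rerouting, the tier-2 production line capacity cut

Direct effects: the regional customs clearance rerouting, the customs clearance surcharge, the cross-dock production line delay.
2 steps out: the overseas customs clearance cancellation.
3 steps out: the tier-2 production line capacity cut.
Not reachable from it: the warehouse customs clearance shutdown, the inventory delay, the forecast bottleneck.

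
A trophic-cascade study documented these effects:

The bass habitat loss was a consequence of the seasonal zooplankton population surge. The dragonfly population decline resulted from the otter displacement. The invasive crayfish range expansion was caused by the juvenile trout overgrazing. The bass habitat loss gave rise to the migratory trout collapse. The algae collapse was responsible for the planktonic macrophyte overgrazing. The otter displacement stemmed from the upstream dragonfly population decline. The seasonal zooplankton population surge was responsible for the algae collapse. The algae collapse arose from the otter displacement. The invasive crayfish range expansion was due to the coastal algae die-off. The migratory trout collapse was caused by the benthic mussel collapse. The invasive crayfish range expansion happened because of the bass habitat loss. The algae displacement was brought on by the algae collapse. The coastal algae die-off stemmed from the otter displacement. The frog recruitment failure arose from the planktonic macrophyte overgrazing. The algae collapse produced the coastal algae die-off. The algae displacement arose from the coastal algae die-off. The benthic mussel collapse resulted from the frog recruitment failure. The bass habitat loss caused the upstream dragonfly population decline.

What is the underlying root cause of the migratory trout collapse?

the seasonal zooplankton population surge

Tracing upstream from the migratory trout collapse: the migratory trout collapse ← the bass habitat loss ← the seasonal zooplankton population surge.
The seasonal zooplankton population surge has no stated cause, so it is the root.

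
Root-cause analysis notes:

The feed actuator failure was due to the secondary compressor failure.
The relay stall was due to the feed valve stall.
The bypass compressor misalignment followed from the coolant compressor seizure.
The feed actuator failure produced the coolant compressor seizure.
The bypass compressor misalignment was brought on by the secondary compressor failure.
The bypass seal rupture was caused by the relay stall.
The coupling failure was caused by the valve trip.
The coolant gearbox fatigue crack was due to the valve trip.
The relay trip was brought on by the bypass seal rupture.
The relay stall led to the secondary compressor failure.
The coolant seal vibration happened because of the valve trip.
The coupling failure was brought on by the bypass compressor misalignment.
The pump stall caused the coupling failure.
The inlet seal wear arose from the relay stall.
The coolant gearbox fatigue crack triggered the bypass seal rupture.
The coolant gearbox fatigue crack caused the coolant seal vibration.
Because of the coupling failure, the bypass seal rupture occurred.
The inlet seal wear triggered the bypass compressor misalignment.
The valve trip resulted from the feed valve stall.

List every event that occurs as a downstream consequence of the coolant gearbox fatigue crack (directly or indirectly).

Direct effects: the bypass seal rupture, the coolant seal vibration.
2 steps out: the relay trip.
Not reachable from it: the feed valve stall, the relay stall, the inlet seal wear, the valve trip, the secondary compressor failure, the feed actuator failure, the coolant compressor seizure, the bypass compressor misalignment, the pump stall, the coupling failure.

the bypass seal rupture, the coolant seal vibration, the relay trip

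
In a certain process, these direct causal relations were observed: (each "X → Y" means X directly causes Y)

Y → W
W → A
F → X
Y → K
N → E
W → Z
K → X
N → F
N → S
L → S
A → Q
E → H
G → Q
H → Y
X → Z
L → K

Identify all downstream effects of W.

A, Q, Z

Direct effects: A, Z.
2 steps out: Q.
Not reachable from it: N, E, H, Y, G, L, S, K, F, X.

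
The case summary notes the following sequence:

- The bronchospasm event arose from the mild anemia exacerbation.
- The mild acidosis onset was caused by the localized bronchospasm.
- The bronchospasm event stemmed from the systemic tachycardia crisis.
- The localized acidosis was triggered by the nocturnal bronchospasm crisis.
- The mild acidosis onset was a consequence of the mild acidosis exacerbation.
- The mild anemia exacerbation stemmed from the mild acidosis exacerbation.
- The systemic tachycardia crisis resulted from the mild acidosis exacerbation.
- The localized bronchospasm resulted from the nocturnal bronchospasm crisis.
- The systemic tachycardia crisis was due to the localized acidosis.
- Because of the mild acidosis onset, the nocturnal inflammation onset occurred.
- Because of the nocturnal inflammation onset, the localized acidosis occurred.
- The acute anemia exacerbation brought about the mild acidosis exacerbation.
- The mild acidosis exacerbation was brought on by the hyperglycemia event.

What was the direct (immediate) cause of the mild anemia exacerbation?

Upstream contributors include the acute anemia exacerbation, the hyperglycemia event, but only the mild acidosis exacerbation feeds directly into the mild anemia exacerbation.

the mild acidosis exacerbation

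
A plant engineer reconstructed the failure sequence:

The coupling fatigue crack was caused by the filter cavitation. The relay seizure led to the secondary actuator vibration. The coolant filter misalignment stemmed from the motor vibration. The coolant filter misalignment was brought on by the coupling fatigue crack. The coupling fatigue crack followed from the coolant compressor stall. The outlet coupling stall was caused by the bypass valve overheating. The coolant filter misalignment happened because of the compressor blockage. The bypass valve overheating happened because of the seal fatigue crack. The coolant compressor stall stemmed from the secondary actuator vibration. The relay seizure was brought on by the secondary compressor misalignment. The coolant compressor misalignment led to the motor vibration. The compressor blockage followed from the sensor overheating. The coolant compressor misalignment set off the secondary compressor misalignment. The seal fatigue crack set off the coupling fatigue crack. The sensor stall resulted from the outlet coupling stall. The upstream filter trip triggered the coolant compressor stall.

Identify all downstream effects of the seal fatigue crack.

the bypass valve overheating, the coolant filter misalignment, the coupling fatigue crack, the outlet coupling stall, the sensor stall

Direct effects: the bypass valve overheating, the coupling fatigue crack.
2 steps out: the outlet coupling stall, the coolant filter misalignment.
3 steps out: the sensor stall.
Not reachable from it: the coolant compressor misalignment, the secondary compressor misalignment, the upstream filter trip, the relay seizure, the sensor overheating, the filter cavitation, the secondary actuator vibration, the compressor blockage, the coolant compressor stall, the motor vibration.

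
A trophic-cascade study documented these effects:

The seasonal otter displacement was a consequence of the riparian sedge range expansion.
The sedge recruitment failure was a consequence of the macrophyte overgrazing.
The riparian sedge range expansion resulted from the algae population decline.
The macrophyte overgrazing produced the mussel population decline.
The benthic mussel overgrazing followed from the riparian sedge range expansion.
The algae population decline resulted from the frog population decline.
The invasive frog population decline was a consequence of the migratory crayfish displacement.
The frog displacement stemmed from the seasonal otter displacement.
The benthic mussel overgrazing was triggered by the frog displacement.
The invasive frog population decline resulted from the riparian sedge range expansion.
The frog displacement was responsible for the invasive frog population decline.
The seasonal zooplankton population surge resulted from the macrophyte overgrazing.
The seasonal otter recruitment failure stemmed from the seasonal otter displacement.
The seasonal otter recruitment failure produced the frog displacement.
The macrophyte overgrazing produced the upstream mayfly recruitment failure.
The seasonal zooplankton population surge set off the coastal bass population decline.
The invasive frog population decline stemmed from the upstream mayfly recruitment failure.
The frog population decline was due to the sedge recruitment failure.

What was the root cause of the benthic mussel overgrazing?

the macrophyte overgrazing

Tracing upstream from the benthic mussel overgrazing: the benthic mussel overgrazing ← the riparian sedge range expansion ← the algae population decline ← the frog population decline ← the sedge recruitment failure ← the macrophyte overgrazing.
The macrophyte overgrazing has no stated cause, so it is the root.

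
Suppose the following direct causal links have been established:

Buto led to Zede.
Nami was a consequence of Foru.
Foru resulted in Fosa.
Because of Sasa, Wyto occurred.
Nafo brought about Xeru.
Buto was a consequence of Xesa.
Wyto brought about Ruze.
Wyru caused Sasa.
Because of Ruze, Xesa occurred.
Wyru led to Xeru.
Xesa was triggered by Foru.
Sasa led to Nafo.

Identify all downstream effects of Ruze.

Direct effects: Xesa.
2 steps out: Buto.
3 steps out: Zede.
Not reachable from it: Wyru, Sasa, Foru, Nami, Wyto, Fosa, Nafo, Xeru.

Buto, Xesa, Zede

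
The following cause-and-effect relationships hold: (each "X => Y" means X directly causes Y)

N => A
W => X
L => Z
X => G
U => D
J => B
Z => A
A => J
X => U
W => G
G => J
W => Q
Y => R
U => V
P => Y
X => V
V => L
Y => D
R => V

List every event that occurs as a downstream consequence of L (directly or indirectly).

Direct effects: Z.
2 steps out: A.
3 steps out: J.
4 steps out: B.
Not reachable from it: N, W, P, X, G, U, Y, R, D, V, Q.

A, B, J, Z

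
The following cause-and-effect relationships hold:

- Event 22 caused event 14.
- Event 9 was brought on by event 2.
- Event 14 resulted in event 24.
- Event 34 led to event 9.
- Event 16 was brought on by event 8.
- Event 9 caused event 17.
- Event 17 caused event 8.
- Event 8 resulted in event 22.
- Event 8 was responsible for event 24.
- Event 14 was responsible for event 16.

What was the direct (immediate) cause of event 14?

Upstream contributors include event 2, event 9, event 17, event 8, event 34, but only event 22 feeds directly into event 14.

event 22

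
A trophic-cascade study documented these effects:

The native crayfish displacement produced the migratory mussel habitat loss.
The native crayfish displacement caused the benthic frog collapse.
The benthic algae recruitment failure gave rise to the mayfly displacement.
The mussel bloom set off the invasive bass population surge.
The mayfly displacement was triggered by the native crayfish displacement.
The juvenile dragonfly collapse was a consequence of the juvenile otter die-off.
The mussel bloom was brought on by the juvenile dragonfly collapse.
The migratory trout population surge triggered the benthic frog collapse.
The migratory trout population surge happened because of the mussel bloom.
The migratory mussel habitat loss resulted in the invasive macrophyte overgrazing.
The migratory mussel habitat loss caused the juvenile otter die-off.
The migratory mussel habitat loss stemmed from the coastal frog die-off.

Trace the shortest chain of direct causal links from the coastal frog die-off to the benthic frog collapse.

the coastal frog die-off → the migratory mussel habitat loss → the juvenile otter die-off → the juvenile dragonfly collapse → the mussel bloom → the migratory trout population surge → the benthic frog collapse

the coastal frog die-off → the migratory mussel habitat loss
the migratory mussel habitat loss → the juvenile otter die-off
the juvenile otter die-off → the juvenile dragonfly collapse
the juvenile dragonfly collapse → the mussel bloom
the mussel bloom → the migratory trout population surge
the migratory trout population surge → the benthic frog collapse
Length: 6 steps.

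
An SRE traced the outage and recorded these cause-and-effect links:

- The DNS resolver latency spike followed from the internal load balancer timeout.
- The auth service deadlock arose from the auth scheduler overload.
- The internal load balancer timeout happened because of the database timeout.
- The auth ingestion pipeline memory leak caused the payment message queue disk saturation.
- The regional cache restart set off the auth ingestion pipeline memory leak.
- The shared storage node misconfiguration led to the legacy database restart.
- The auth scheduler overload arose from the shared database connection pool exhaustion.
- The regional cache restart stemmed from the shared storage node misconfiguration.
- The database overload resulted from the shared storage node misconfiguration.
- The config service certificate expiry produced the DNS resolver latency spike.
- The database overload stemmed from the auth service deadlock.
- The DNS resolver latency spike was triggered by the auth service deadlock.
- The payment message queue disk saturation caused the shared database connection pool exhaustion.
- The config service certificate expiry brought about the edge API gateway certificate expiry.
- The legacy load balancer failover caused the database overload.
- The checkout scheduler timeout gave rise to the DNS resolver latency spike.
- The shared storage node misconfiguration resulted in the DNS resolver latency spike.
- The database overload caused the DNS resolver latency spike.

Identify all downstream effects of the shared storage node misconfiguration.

Direct effects: the regional cache restart, the legacy database restart, the database overload, the DNS resolver latency spike.
2 steps out: the auth ingestion pipeline memory leak.
3 steps out: the payment message queue disk saturation.
4 steps out: the shared database connection pool exhaustion.
5 steps out: the auth scheduler overload.
6 steps out: the auth service deadlock.
Not reachable from it: the config service certificate expiry, the database timeout, the checkout scheduler timeout, the edge API gateway certificate expiry, the legacy load balancer failover, the internal load balancer timeout.

the DNS resolver latency spike, the auth ingestion pipeline memory leak, the auth scheduler overload, the auth service deadlock, the database overload, the legacy database restart, the payment message queue disk saturation, the regional cache restart, the shared database connection pool exhaustion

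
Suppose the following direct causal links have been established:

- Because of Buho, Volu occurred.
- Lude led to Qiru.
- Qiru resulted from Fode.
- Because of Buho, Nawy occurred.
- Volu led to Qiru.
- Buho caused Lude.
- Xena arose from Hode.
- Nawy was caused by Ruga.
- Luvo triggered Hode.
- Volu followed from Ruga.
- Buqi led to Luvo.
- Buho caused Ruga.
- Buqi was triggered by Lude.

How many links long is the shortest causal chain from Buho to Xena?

5

Shortest chain: Buho → Lude → Buqi → Luvo → Hode → Xena.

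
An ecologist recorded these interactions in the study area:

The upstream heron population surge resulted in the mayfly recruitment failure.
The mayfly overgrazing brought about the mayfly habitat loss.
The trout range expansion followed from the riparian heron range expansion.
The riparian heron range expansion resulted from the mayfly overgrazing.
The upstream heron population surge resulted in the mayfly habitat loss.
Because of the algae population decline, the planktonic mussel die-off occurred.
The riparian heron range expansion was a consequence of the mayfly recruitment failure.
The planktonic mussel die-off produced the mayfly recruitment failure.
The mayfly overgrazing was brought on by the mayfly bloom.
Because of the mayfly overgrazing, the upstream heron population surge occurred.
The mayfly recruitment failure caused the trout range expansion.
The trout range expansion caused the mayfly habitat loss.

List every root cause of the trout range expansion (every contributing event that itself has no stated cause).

Tracing upstream from the trout range expansion: the trout range expansion ← the mayfly recruitment failure ← the planktonic mussel die-off ← the algae population decline.
A separate upstream branch: the trout range expansion ← the riparian heron range expansion ← the mayfly overgrazing ← the mayfly bloom.
Each of those chain origins has no stated cause.

the algae population decline, the mayfly bloom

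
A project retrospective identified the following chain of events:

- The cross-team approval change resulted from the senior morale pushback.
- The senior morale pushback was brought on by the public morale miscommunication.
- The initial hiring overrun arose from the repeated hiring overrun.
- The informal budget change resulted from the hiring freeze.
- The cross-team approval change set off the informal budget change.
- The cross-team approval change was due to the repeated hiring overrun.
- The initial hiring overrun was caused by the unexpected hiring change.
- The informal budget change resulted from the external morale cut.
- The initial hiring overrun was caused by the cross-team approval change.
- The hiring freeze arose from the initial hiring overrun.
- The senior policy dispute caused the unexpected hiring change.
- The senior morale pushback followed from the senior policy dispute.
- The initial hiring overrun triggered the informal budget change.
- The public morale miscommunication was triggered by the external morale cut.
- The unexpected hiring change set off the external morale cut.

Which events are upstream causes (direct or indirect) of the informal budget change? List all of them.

Immediate causes of the informal budget change: the external morale cut, the cross-team approval change, the initial hiring overrun, the hiring freeze.
Further upstream: the senior policy dispute, the repeated hiring overrun, the unexpected hiring change, the public morale miscommunication, the senior morale pushback.

the cross-team approval change, the external morale cut, the hiring freeze, the initial hiring overrun, the public morale miscommunication, the repeated hiring overrun, the senior morale pushback, the senior policy dispute, the unexpected hiring change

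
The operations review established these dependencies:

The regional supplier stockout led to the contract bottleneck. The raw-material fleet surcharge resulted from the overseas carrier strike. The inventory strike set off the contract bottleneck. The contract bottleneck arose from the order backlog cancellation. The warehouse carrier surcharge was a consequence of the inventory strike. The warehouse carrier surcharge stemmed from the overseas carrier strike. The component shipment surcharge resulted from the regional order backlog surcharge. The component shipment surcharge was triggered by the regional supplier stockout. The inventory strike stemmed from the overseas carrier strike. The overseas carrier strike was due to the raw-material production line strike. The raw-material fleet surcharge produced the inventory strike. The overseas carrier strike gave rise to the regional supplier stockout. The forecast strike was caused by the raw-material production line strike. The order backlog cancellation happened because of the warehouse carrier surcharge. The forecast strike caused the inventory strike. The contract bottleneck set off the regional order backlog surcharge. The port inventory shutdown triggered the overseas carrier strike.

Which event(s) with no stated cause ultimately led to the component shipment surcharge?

the port inventory shutdown, the raw-material production line strike

Tracing upstream from the component shipment surcharge: the component shipment surcharge ← the regional supplier stockout ← the overseas carrier strike ← the raw-material production line strike.
A separate upstream branch: the component shipment surcharge ← the regional supplier stockout ← the overseas carrier strike ← the port inventory shutdown.
Each of those chain origins has no stated cause.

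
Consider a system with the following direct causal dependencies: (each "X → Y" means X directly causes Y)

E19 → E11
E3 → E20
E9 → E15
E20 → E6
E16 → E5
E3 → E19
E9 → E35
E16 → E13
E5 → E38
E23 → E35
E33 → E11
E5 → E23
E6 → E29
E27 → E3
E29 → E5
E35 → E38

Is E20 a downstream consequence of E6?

No

E6 leads to E29, E5, E23, E35, E38; E20 is not among them.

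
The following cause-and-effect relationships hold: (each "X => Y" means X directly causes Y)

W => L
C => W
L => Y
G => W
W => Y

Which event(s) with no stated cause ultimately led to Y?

C, G

Tracing upstream from Y: Y ← W ← G.
A separate upstream branch: Y ← W ← C.
Each of those chain origins has no stated cause.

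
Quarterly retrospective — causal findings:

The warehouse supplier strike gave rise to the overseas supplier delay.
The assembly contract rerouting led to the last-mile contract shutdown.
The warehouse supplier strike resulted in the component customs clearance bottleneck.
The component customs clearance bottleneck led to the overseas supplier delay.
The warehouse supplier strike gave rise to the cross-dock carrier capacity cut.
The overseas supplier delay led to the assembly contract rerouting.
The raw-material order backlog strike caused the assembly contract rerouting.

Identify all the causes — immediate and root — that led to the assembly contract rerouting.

the component customs clearance bottleneck, the overseas supplier delay, the raw-material order backlog strike, the warehouse supplier strike

Immediate causes of the assembly contract rerouting: the raw-material order backlog strike, the overseas supplier delay.
Further upstream: the warehouse supplier strike, the component customs clearance bottleneck.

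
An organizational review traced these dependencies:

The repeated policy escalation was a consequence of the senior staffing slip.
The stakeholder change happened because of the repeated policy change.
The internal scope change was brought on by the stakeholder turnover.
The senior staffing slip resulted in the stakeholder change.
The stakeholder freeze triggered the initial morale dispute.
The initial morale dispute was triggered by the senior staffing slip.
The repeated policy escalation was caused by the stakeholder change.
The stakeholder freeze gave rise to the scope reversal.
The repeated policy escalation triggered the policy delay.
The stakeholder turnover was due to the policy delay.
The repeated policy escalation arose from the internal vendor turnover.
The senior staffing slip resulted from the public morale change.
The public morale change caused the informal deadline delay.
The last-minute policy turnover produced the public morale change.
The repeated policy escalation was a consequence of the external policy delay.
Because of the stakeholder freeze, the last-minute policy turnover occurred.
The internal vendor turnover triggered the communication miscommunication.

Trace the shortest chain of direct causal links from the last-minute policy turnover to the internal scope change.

the last-minute policy turnover → the public morale change
the public morale change → the senior staffing slip
the senior staffing slip → the repeated policy escalation
the repeated policy escalation → the policy delay
the policy delay → the stakeholder turnover
the stakeholder turnover → the internal scope change
Length: 6 steps.

the last-minute policy turnover → the public morale change → the senior staffing slip → the repeated policy escalation → the policy delay → the stakeholder turnover → the internal scope change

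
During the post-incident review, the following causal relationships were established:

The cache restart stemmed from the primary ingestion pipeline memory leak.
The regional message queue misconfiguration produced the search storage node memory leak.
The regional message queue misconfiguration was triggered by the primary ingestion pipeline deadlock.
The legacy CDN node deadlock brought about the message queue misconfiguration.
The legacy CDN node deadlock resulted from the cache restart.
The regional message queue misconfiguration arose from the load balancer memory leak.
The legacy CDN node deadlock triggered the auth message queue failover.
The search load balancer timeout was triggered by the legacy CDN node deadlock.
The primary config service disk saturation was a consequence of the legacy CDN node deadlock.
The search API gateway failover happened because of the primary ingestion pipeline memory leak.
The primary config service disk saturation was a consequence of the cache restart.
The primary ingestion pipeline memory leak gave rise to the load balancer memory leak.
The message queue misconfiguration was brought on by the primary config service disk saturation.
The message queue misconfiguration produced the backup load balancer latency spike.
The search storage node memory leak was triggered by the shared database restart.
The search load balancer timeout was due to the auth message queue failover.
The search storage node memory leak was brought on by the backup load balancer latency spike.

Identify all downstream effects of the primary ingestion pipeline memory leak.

the auth message queue failover, the backup load balancer latency spike, the cache restart, the legacy CDN node deadlock, the load balancer memory leak, the message queue misconfiguration, the primary config service disk saturation, the regional message queue misconfiguration, the search API gateway failover, the search load balancer timeout, the search storage node memory leak

Direct effects: the cache restart, the search API gateway failover, the load balancer memory leak.
2 steps out: the legacy CDN node deadlock, the primary config service disk saturation, the regional message queue misconfiguration.
3 steps out: the auth message queue failover, the message queue misconfiguration, the search load balancer timeout, the search storage node memory leak.
4 steps out: the backup load balancer latency spike.
Not reachable from it: the primary ingestion pipeline deadlock, the shared database restart.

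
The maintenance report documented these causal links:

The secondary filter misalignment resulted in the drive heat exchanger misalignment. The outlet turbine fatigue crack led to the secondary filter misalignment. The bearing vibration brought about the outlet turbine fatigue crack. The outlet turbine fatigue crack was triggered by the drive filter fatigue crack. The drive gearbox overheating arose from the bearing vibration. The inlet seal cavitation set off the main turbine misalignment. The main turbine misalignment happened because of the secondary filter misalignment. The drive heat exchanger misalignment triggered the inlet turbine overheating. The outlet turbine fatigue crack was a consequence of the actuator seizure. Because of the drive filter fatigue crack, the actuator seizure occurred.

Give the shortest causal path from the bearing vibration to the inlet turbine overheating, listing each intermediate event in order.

the bearing vibration → the outlet turbine fatigue crack → the secondary filter misalignment → the drive heat exchanger misalignment → the inlet turbine overheating

the bearing vibration → the outlet turbine fatigue crack
the outlet turbine fatigue crack → the secondary filter misalignment
the secondary filter misalignment → the drive heat exchanger misalignment
the drive heat exchanger misalignment → the inlet turbine overheating
Length: 4 steps.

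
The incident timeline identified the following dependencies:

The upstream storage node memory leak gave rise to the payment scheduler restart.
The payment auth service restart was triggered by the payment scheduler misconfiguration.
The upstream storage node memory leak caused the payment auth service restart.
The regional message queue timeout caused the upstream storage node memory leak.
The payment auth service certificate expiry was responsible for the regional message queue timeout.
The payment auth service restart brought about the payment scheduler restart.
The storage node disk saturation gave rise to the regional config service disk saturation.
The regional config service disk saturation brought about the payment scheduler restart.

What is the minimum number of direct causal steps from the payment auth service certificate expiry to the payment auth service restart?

3

Shortest chain: the payment auth service certificate expiry → the regional message queue timeout → the upstream storage node memory leak → the payment auth service restart.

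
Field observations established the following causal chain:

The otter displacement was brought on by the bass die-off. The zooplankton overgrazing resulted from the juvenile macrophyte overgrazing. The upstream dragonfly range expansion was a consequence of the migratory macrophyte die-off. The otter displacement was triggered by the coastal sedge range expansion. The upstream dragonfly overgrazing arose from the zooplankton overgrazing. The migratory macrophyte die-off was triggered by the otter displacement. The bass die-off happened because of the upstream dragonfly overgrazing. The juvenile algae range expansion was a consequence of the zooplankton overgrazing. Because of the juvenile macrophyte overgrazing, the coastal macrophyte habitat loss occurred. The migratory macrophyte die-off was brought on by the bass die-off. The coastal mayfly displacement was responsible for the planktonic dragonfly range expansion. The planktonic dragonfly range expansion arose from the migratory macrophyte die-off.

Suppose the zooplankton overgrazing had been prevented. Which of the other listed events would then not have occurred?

Downstream of the zooplankton overgrazing: the juvenile algae range expansion, the upstream dragonfly overgrazing, the bass die-off, the otter displacement, the migratory macrophyte die-off, the planktonic dragonfly range expansion, the upstream dragonfly range expansion.
Of those, still caused via another path: the otter displacement, the migratory macrophyte die-off, the planktonic dragonfly range expansion, the upstream dragonfly range expansion.
The remainder have no surviving cause.

the bass die-off, the juvenile algae range expansion, the upstream dragonfly overgrazing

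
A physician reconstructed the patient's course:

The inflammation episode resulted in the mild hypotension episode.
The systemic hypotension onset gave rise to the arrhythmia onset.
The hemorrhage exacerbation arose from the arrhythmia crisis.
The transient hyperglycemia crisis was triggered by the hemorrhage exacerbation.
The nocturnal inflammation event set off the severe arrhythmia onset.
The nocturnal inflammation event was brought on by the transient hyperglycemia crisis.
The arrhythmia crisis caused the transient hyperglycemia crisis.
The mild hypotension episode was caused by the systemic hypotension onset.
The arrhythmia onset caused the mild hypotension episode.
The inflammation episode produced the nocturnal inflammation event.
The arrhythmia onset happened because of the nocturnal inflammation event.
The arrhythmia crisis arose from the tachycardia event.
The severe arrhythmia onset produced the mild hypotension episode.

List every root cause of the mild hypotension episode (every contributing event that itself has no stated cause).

the inflammation episode, the systemic hypotension onset, the tachycardia event

Tracing upstream from the mild hypotension episode: the mild hypotension episode ← the systemic hypotension onset.
A separate upstream branch: the mild hypotension episode ← the arrhythmia onset ← the nocturnal inflammation event ← the transient hyperglycemia crisis ← the arrhythmia crisis ← the tachycardia event.
A separate upstream branch: the mild hypotension episode ← the inflammation episode.
Each of those chain origins has no stated cause.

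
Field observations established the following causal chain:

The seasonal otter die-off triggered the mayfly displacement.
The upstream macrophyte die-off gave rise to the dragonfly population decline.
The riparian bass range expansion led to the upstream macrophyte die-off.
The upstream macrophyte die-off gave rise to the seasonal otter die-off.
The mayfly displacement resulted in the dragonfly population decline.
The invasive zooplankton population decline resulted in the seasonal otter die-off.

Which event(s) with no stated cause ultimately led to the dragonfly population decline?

the invasive zooplankton population decline, the riparian bass range expansion

Tracing upstream from the dragonfly population decline: the dragonfly population decline ← the upstream macrophyte die-off ← the riparian bass range expansion.
A separate upstream branch: the dragonfly population decline ← the mayfly displacement ← the seasonal otter die-off ← the invasive zooplankton population decline.
Each of those chain origins has no stated cause.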